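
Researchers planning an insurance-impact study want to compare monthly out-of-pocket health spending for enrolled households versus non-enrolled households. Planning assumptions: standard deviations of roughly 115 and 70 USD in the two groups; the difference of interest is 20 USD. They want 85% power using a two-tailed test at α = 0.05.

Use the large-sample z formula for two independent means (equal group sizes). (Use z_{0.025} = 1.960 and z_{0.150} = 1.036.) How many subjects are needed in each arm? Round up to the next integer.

n = 407 per group

n = (z_{α/2} + z_β)² · (σ₁² + σ₂²) / δ²
  = (1.960 + 1.036)² · (115² + 70² = 18125) / 20²
  = 8.9760 · 18125 / 400
  = 406.73
Round up → n = 407 per group.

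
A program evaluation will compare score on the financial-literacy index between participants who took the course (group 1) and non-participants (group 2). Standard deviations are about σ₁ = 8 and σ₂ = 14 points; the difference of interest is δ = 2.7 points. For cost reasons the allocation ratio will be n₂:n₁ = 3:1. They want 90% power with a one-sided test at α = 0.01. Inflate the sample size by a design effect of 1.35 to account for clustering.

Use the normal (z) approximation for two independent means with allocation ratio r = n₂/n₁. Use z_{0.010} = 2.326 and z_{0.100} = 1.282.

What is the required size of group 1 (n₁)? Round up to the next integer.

n₁ = (z_α + z_β)² · (σ₁² + σ₂²/r) / δ²
   = (2.326 + 1.282)² · (8² + 14²/3) / 2.7²
   = 13.0177 · (64 + 65.3333) / 7.29
   = 13.0177 · 129.3333 / 7.29
   = 230.95
Design effect: 1.35 × 230.95 = 311.78.
Round up → n₁ = 312; n₂ = r·n₁ = 3 × 312 = 936.

n₁ = 312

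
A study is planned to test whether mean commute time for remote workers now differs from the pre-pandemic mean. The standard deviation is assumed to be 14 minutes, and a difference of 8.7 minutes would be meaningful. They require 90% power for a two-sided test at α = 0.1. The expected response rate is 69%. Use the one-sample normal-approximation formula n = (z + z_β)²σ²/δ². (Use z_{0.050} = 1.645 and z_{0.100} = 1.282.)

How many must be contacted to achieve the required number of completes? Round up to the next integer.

n = (z_{α/2} + z_β)² · σ² / δ²
  = (1.645 + 1.282)² · 14² / 8.7²
  = 8.5673 · 196 / 75.69
  = 22.19
Adjust for 69% response: 22.19 / 0.69 = 32.15.
Round up → n = 33.

n = 33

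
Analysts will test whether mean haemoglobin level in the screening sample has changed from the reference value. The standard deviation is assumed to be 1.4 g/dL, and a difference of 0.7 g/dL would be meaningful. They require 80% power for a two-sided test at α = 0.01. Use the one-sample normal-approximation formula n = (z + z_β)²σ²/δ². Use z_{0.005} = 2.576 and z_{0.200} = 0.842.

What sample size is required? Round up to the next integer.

n = (z_{α/2} + z_β)² · σ² / δ²
  = (2.576 + 0.842)² · 1.4² / 0.7²
  = 11.6827 · 1.96 / 0.49
  = 46.73
Round up → n = 47.

n = 47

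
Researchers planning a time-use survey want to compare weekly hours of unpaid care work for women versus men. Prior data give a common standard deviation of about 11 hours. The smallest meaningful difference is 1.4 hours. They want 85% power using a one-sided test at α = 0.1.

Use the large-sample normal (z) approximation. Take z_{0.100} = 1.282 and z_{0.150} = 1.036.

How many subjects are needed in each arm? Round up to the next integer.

n = 664 per group

n = (z_α + z_β)² · (σ₁² + σ₂²) / δ²
  = (1.282 + 1.036)² · (2·11² = 242) / 1.4²
  = 5.3731 · 242 / 1.96
  = 663.42
Round up → n = 664 per group.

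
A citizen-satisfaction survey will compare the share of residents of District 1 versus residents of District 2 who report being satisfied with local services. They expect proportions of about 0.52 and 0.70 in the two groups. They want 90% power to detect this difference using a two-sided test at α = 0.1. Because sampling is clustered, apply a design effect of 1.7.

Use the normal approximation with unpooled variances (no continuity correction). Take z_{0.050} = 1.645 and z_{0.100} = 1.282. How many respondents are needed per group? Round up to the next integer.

n = (z_{α/2} + z_β)² · [p₁(1−p₁) + p₂(1−p₂)] / (p₁ − p₂)²
  = (1.645 + 1.282)² · (0.52·0.48 + 0.70·0.30) / (-0.18)²
  = (2.927)² · (0.2496 + 0.2100) / 0.0324
  = 8.5673 · 0.4596 / 0.0324
  = 121.53
Design effect: 1.7 × 121.53 = 206.60.
Round up → n = 207 per group.

n = 207 per group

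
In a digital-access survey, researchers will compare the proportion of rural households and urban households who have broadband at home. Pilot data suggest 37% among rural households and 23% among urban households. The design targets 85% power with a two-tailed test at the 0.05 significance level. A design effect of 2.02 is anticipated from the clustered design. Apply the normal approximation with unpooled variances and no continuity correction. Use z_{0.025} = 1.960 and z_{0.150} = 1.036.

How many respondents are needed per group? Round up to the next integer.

n = 380 per group

n = (z_{α/2} + z_β)² · [p₁(1−p₁) + p₂(1−p₂)] / (p₁ − p₂)²
  = (1.960 + 1.036)² · (0.37·0.63 + 0.23·0.77) / (0.14)²
  = (2.996)² · (0.2331 + 0.1771) / 0.0196
  = 8.9760 · 0.4102 / 0.0196
  = 187.86
Design effect: 2.02 × 187.86 = 379.47.
Round up → n = 380 per group.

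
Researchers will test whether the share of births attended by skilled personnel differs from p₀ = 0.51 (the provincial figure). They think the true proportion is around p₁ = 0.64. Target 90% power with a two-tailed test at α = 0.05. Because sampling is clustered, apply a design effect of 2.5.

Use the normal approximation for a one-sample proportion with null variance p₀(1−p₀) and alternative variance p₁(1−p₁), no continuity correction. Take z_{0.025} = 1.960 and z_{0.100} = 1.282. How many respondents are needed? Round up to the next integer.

n = 377

n = [z_{α/2}·√(p₀q₀) + z_β·√(p₁q₁)]² / (p₁ − p₀)²
  = [1.960·√(0.51·0.49) + 1.282·√(0.64·0.36)]² / (0.13)²
  = [1.960·0.4999 + 1.282·0.4800]² / 0.0169
  = [1.5952]² / 0.0169
  = 150.56
Design effect: 2.5 × 150.56 = 376.41.
Round up → n = 377.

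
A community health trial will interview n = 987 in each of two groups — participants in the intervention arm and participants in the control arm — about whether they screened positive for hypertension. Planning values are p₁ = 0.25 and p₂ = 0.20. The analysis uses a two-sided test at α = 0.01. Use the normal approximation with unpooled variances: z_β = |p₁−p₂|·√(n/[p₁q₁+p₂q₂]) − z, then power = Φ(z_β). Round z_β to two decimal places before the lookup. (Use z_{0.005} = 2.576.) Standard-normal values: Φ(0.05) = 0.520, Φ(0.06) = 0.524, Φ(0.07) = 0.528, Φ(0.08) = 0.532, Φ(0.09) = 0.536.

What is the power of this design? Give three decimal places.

Power ≈ 0.536

z_β = |p₁−p₂|·√(n/[p₁q₁+p₂q₂]) − z_{α/2}
    = 0.05 · √(987/0.3475) − 2.576
    = 0.05 · 53.2944 − 2.576
    = 2.6647 − 2.576 = 0.0887 → 0.09
Power = Φ(0.09) = 0.536.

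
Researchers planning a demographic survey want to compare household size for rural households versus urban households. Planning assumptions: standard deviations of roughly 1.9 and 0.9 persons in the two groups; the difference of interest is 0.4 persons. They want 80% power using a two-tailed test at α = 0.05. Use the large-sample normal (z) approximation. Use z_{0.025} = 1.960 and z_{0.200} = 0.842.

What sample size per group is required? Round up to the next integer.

n = (z_{α/2} + z_β)² · (σ₁² + σ₂²) / δ²
  = (1.960 + 0.842)² · (1.9² + 0.9² = 4.42) / 0.4²
  = 7.8512 · 4.42 / 0.16
  = 216.89
Round up → n = 217 per group.

n = 217 per group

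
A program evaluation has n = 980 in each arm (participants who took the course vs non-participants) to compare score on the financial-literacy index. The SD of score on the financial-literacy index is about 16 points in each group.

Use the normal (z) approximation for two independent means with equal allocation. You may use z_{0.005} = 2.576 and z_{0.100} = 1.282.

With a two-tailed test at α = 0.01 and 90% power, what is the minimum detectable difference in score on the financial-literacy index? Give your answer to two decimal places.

δ = (z_{α/2} + z_β) · √((σ₁²+σ₂²)/n)
  = (2.576 + 1.282) · √(512/980)
  = 3.858 · √0.52245
  = 3.858 · 0.7228
  = 2.7886

Minimum detectable difference ≈ 2.79 points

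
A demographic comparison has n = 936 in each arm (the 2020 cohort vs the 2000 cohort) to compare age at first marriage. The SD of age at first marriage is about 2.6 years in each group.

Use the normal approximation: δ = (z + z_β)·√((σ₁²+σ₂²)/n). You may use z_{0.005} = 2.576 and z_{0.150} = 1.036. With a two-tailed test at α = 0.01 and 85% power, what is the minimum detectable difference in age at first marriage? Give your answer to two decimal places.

Minimum detectable difference ≈ 0.43 years

δ = (z_{α/2} + z_β) · √((σ₁²+σ₂²)/n)
  = (2.576 + 1.036) · √(13.52/936)
  = 3.612 · √0.01444
  = 3.612 · 0.1202
  = 0.4341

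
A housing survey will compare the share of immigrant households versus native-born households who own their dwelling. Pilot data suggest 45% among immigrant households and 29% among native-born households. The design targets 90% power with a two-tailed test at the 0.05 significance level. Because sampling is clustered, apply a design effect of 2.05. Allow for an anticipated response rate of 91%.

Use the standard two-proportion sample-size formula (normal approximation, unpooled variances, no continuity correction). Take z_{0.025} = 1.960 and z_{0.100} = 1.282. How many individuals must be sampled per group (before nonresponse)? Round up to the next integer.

n = 420 per group

n = (z_{α/2} + z_β)² · [p₁(1−p₁) + p₂(1−p₂)] / (p₁ − p₂)²
  = (1.960 + 1.282)² · (0.45·0.55 + 0.29·0.71) / (0.16)²
  = (3.242)² · (0.2475 + 0.2059) / 0.0256
  = 10.5106 · 0.4534 / 0.0256
  = 186.15
Design effect: 2.05 × 186.15 = 381.61.
Adjust for 91% response: 381.61 / 0.91 = 419.35.
Round up → n = 420 per group.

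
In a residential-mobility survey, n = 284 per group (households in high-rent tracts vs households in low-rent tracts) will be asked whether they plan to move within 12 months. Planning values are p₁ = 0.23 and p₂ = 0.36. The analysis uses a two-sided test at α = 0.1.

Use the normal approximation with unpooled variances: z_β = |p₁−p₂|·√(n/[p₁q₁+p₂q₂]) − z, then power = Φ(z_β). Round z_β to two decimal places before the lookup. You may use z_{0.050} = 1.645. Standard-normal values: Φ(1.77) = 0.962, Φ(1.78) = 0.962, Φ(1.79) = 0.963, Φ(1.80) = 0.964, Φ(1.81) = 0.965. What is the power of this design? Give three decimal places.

z_β = |p₁−p₂|·√(n/[p₁q₁+p₂q₂]) − z_{α/2}
    = 0.13 · √(284/0.4075) − 1.645
    = 0.13 · 26.3995 − 1.645
    = 3.4319 − 1.645 = 1.7869 → 1.79
Power = Φ(1.79) = 0.963.

Power ≈ 0.963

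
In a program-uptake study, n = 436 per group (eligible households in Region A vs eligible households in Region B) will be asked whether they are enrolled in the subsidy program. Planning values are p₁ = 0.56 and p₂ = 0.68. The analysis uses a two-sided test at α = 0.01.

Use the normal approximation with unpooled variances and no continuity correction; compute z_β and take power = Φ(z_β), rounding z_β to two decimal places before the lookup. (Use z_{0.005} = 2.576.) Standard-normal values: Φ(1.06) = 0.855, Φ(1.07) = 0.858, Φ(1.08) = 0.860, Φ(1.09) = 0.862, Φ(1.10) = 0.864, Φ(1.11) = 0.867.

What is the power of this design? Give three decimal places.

Power ≈ 0.864

z_β = |p₁−p₂|·√(n/[p₁q₁+p₂q₂]) − z_{α/2}
    = 0.12 · √(436/0.4640) − 2.576
    = 0.12 · 30.6538 − 2.576
    = 3.6785 − 2.576 = 1.1025 → 1.10
Power = Φ(1.10) = 0.864.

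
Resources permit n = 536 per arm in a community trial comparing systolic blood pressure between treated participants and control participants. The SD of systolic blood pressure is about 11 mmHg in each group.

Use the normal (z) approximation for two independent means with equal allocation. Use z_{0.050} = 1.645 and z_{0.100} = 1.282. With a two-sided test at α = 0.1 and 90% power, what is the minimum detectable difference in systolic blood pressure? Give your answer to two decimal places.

δ = (z_{α/2} + z_β) · √((σ₁²+σ₂²)/n)
  = (1.645 + 1.282) · √(242/536)
  = 2.927 · √0.45149
  = 2.927 · 0.6719
  = 1.9667

Minimum detectable difference ≈ 1.97 mmHg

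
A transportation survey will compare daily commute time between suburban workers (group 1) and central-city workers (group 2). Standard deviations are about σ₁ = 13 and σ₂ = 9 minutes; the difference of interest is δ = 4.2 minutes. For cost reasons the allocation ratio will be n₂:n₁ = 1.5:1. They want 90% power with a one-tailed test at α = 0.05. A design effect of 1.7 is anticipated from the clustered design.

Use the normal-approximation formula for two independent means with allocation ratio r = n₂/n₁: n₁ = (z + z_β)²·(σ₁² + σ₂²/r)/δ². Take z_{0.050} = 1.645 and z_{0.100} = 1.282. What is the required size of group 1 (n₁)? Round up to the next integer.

n₁ = (z_α + z_β)² · (σ₁² + σ₂²/r) / δ²
   = (1.645 + 1.282)² · (13² + 9²/1.5) / 4.2²
   = 8.5673 · (169 + 54) / 17.64
   = 8.5673 · 223 / 17.64
   = 108.31
Design effect: 1.7 × 108.31 = 184.12.
Round up → n₁ = 185; n₂ = r·n₁ = 1.5 × 185 = 278.

n₁ = 185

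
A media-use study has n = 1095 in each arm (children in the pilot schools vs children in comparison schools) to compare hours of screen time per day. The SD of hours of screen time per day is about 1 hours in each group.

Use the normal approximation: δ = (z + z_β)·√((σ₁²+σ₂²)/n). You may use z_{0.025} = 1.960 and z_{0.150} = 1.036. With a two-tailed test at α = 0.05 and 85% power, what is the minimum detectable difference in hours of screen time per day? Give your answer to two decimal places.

δ = (z_{α/2} + z_β) · √((σ₁²+σ₂²)/n)
  = (1.960 + 1.036) · √(2/1095)
  = 2.996 · √0.00183
  = 2.996 · 0.0427
  = 0.1280

Minimum detectable difference ≈ 0.13 hours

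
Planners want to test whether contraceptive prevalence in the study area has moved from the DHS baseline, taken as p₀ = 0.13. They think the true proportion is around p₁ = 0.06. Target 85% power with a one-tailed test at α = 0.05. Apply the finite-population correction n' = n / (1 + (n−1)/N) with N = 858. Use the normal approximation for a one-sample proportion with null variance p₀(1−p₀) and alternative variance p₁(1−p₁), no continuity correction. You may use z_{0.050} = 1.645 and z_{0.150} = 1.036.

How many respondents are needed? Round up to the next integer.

n = [z_α·√(p₀q₀) + z_β·√(p₁q₁)]² / (p₁ − p₀)²
  = [1.645·√(0.13·0.87) + 1.036·√(0.06·0.94)]² / (-0.07)²
  = [1.645·0.3363 + 1.036·0.2375]² / 0.0049
  = [0.7993]² / 0.0049
  = 130.37
Finite-population correction (N = 858): 130.37 / (1 + (130.37 − 1)/858) = 113.29.
Round up → n = 114.

n = 114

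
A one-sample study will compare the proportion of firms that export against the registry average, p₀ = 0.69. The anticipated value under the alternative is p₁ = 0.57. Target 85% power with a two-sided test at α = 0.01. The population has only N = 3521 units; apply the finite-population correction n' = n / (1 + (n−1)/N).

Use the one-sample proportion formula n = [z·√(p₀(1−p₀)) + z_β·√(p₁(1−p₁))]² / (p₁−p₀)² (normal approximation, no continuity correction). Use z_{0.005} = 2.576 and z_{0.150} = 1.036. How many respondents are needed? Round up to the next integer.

n = [z_{α/2}·√(p₀q₀) + z_β·√(p₁q₁)]² / (p₁ − p₀)²
  = [2.576·√(0.69·0.31) + 1.036·√(0.57·0.43)]² / (-0.12)²
  = [2.576·0.4625 + 1.036·0.4951]² / 0.0144
  = [1.7043]² / 0.0144
  = 201.71
Finite-population correction (N = 3521): 201.71 / (1 + (201.71 − 1)/3521) = 190.83.
Round up → n = 191.

n = 191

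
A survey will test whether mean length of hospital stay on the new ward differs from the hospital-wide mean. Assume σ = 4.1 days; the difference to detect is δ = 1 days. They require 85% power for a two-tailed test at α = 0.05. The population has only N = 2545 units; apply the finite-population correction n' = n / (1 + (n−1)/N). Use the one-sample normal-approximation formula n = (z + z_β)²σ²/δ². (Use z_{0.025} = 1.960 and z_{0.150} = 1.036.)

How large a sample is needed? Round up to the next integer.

n = (z_{α/2} + z_β)² · σ² / δ²
  = (1.960 + 1.036)² · 4.1² / 1²
  = 8.9760 · 16.81 / 1
  = 150.89
Finite-population correction (N = 2545): 150.89 / (1 + (150.89 − 1)/2545) = 142.49.
Round up → n = 143.

n = 143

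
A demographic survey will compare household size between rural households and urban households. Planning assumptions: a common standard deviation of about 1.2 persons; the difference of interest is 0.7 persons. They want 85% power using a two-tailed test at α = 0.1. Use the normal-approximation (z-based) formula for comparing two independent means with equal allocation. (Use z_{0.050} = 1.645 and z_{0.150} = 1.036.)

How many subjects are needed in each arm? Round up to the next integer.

n = (z_{α/2} + z_β)² · (σ₁² + σ₂²) / δ²
  = (1.645 + 1.036)² · (2·1.2² = 2.88) / 0.7²
  = 7.1878 · 2.88 / 0.49
  = 42.25
Round up → n = 43 per group.

n = 43 per group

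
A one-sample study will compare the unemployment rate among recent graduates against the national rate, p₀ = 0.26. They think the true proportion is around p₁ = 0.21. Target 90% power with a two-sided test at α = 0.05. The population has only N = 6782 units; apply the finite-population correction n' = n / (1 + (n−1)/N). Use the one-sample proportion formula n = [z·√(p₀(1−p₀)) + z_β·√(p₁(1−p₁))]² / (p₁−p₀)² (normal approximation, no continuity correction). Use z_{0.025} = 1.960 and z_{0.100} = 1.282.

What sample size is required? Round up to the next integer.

n = [z_{α/2}·√(p₀q₀) + z_β·√(p₁q₁)]² / (p₁ − p₀)²
  = [1.960·√(0.26·0.74) + 1.282·√(0.21·0.79)]² / (-0.05)²
  = [1.960·0.4386 + 1.282·0.4073]² / 0.0025
  = [1.3819]² / 0.0025
  = 763.85
Finite-population correction (N = 6782): 763.85 / (1 + (763.85 − 1)/6782) = 686.62.
Round up → n = 687.

n = 687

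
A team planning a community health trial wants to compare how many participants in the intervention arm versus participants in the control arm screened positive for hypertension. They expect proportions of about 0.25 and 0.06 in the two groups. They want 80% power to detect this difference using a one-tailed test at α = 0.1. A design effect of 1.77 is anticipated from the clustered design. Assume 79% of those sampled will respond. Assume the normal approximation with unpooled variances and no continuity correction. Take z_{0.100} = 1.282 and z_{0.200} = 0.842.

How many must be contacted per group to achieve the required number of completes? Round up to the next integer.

n = 69 per group

n = (z_α + z_β)² · [p₁(1−p₁) + p₂(1−p₂)] / (p₁ − p₂)²
  = (1.282 + 0.842)² · (0.25·0.75 + 0.06·0.94) / (0.19)²
  = (2.124)² · (0.1875 + 0.0564) / 0.0361
  = 4.5114 · 0.2439 / 0.0361
  = 30.48
Design effect: 1.77 × 30.48 = 53.95.
Adjust for 79% response: 53.95 / 0.79 = 68.29.
Round up → n = 69 per group.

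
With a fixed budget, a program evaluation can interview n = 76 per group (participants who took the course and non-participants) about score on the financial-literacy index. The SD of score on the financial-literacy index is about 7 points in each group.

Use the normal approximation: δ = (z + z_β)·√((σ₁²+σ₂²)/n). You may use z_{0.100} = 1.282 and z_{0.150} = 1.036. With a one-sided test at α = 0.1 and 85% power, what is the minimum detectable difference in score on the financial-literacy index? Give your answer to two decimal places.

Minimum detectable difference ≈ 2.63 points

δ = (z_α + z_β) · √((σ₁²+σ₂²)/n)
  = (1.282 + 1.036) · √(98/76)
  = 2.318 · √1.2895
  = 2.318 · 1.1355
  = 2.6322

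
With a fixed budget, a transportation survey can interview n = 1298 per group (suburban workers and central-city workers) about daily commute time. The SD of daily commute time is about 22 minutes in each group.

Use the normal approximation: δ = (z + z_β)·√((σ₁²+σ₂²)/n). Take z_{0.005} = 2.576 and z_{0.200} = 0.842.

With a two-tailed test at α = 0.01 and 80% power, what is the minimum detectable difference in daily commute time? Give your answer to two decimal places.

δ = (z_{α/2} + z_β) · √((σ₁²+σ₂²)/n)
  = (2.576 + 0.842) · √(968/1298)
  = 3.418 · √0.74576
  = 3.418 · 0.8636
  = 2.9517

Minimum detectable difference ≈ 2.95 minutes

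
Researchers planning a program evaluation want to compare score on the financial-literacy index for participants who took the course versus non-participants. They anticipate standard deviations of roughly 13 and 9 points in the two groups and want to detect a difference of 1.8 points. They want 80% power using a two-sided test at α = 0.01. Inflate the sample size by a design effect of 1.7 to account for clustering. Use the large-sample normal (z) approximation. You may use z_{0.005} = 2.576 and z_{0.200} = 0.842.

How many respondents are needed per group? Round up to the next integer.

n = (z_{α/2} + z_β)² · (σ₁² + σ₂²) / δ²
  = (2.576 + 0.842)² · (13² + 9² = 250) / 1.8²
  = 11.6827 · 250 / 3.24
  = 901.44
Design effect: 1.7 × 901.44 = 1532.46.
Round up → n = 1533 per group.

n = 1533 per group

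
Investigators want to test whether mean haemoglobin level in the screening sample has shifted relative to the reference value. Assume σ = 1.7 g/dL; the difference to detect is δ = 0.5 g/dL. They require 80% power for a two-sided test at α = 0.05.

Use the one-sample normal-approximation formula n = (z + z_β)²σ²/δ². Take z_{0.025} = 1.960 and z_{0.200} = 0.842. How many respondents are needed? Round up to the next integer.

n = 91

n = (z_{α/2} + z_β)² · σ² / δ²
  = (1.960 + 0.842)² · 1.7² / 0.5²
  = 7.8512 · 2.89 / 0.25
  = 90.76
Round up → n = 91.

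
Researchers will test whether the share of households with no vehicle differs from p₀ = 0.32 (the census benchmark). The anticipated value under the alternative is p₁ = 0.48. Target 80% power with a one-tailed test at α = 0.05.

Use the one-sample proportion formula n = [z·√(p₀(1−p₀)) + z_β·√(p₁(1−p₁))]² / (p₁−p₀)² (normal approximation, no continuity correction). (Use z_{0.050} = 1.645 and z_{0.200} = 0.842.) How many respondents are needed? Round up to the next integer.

n = [z_α·√(p₀q₀) + z_β·√(p₁q₁)]² / (p₁ − p₀)²
  = [1.645·√(0.32·0.68) + 0.842·√(0.48·0.52)]² / (0.16)²
  = [1.645·0.4665 + 0.842·0.4996]² / 0.0256
  = [1.1880]² / 0.0256
  = 55.13
Round up → n = 56.

n = 56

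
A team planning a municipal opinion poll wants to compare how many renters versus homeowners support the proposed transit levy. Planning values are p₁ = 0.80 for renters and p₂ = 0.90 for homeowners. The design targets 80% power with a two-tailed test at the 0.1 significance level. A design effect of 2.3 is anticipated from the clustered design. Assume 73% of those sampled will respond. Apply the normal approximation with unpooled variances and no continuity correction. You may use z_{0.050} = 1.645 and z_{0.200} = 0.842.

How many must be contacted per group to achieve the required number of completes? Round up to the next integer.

n = 488 per group

n = (z_{α/2} + z_β)² · [p₁(1−p₁) + p₂(1−p₂)] / (p₁ − p₂)²
  = (1.645 + 0.842)² · (0.80·0.20 + 0.90·0.10) / (-0.10)²
  = (2.487)² · (0.1600 + 0.0900) / 0.0100
  = 6.1852 · 0.2500 / 0.0100
  = 154.63
Design effect: 2.3 × 154.63 = 355.65.
Adjust for 73% response: 355.65 / 0.73 = 487.19.
Round up → n = 488 per group.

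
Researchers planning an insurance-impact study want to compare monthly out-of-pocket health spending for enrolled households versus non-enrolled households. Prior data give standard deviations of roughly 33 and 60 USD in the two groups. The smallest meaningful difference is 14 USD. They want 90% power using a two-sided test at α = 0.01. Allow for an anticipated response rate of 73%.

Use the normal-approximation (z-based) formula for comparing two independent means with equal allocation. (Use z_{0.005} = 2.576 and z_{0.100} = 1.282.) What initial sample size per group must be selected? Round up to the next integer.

n = 488 per group

n = (z_{α/2} + z_β)² · (σ₁² + σ₂²) / δ²
  = (2.576 + 1.282)² · (33² + 60² = 4689) / 14²
  = 14.8842 · 4689 / 196
  = 356.08
Adjust for 73% response: 356.08 / 0.73 = 487.78.
Round up → n = 488 per group.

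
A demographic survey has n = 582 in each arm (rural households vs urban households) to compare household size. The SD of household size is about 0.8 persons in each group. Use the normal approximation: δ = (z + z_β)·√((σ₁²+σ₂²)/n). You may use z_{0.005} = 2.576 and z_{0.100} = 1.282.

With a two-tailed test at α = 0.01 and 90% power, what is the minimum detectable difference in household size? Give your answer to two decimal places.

Minimum detectable difference ≈ 0.18 persons

δ = (z_{α/2} + z_β) · √((σ₁²+σ₂²)/n)
  = (2.576 + 1.282) · √(1.28/582)
  = 3.858 · √0.0022
  = 3.858 · 0.0469
  = 0.1809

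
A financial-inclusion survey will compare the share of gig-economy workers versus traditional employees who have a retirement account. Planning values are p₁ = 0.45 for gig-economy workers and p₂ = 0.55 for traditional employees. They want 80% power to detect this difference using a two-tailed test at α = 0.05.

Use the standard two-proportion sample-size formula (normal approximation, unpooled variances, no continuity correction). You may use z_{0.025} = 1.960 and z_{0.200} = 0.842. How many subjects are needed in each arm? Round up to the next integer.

n = 389 per group

n = (z_{α/2} + z_β)² · [p₁(1−p₁) + p₂(1−p₂)] / (p₁ − p₂)²
  = (1.960 + 0.842)² · (0.45·0.55 + 0.55·0.45) / (-0.10)²
  = (2.802)² · (0.2475 + 0.2475) / 0.0100
  = 7.8512 · 0.4950 / 0.0100
  = 388.63
Round up → n = 389 per group.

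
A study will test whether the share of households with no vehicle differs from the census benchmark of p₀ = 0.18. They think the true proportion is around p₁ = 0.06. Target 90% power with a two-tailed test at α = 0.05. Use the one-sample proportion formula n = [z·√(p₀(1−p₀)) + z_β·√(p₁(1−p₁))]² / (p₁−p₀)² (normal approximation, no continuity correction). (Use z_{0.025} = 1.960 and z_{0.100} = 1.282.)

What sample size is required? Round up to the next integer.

n = [z_{α/2}·√(p₀q₀) + z_β·√(p₁q₁)]² / (p₁ − p₀)²
  = [1.960·√(0.18·0.82) + 1.282·√(0.06·0.94)]² / (-0.12)²
  = [1.960·0.3842 + 1.282·0.2375]² / 0.0144
  = [1.0575]² / 0.0144
  = 77.66
Round up → n = 78.

n = 78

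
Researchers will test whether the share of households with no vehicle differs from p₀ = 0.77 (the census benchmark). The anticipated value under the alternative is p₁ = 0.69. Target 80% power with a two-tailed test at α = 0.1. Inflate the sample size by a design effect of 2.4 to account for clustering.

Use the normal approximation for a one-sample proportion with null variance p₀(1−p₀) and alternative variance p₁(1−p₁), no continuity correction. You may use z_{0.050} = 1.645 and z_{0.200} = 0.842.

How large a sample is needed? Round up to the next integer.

n = [z_{α/2}·√(p₀q₀) + z_β·√(p₁q₁)]² / (p₁ − p₀)²
  = [1.645·√(0.77·0.23) + 0.842·√(0.69·0.31)]² / (-0.08)²
  = [1.645·0.4208 + 0.842·0.4625]² / 0.0064
  = [1.0817]² / 0.0064
  = 182.82
Design effect: 2.4 × 182.82 = 438.77.
Round up → n = 439.

n = 439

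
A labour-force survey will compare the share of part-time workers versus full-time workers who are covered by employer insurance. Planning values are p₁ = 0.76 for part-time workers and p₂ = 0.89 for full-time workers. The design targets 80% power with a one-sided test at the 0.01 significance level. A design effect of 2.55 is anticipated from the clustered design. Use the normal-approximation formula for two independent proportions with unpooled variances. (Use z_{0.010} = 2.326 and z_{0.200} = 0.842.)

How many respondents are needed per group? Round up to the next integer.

n = (z_α + z_β)² · [p₁(1−p₁) + p₂(1−p₂)] / (p₁ − p₂)²
  = (2.326 + 0.842)² · (0.76·0.24 + 0.89·0.11) / (-0.13)²
  = (3.168)² · (0.1824 + 0.0979) / 0.0169
  = 10.0362 · 0.2803 / 0.0169
  = 166.46
Design effect: 2.55 × 166.46 = 424.47.
Round up → n = 425 per group.

n = 425 per group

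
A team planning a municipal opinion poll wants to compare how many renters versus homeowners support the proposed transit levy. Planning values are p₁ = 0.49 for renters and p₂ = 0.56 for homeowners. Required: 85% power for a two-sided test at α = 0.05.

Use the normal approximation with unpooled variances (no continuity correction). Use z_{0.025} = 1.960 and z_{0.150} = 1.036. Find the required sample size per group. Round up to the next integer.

n = (z_{α/2} + z_β)² · [p₁(1−p₁) + p₂(1−p₂)] / (p₁ − p₂)²
  = (1.960 + 1.036)² · (0.49·0.51 + 0.56·0.44) / (-0.07)²
  = (2.996)² · (0.2499 + 0.2464) / 0.0049
  = 8.9760 · 0.4963 / 0.0049
  = 909.14
Round up → n = 910 per group.

n = 910 per group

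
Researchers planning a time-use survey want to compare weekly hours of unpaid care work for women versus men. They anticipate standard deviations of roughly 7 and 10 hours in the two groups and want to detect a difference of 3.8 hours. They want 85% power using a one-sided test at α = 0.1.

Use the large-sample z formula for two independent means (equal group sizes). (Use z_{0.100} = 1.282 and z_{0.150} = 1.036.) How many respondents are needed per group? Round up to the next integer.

n = (z_α + z_β)² · (σ₁² + σ₂²) / δ²
  = (1.282 + 1.036)² · (7² + 10² = 149) / 3.8²
  = 5.3731 · 149 / 14.44
  = 55.44
Round up → n = 56 per group.

n = 56 per group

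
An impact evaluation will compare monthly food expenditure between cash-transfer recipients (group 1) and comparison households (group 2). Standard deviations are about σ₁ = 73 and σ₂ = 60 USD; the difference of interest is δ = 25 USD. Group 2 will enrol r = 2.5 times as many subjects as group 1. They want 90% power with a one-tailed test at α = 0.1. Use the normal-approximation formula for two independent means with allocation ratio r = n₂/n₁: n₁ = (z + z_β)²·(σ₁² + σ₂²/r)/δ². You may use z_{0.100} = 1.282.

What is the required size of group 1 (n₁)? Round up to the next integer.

n₁ = 72

n₁ = (z_α + z_β)² · (σ₁² + σ₂²/r) / δ²
   = (1.282 + 1.282)² · (73² + 60²/2.5) / 25²
   = 6.5741 · (5329 + 1440) / 625
   = 6.5741 · 6769 / 625
   = 71.20
Round up → n₁ = 72; n₂ = r·n₁ = 2.5 × 72 = 180.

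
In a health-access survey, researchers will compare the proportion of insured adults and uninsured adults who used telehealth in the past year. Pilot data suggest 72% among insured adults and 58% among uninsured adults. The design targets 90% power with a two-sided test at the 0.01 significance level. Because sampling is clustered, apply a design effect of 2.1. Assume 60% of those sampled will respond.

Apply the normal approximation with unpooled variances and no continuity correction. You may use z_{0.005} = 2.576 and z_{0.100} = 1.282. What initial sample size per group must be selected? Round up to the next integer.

n = (z_{α/2} + z_β)² · [p₁(1−p₁) + p₂(1−p₂)] / (p₁ − p₂)²
  = (2.576 + 1.282)² · (0.72·0.28 + 0.58·0.42) / (0.14)²
  = (3.858)² · (0.2016 + 0.2436) / 0.0196
  = 14.8842 · 0.4452 / 0.0196
  = 338.08
Design effect: 2.1 × 338.08 = 709.97.
Adjust for 60% response: 709.97 / 0.60 = 1183.29.
Round up → n = 1184 per group.

n = 1184 per group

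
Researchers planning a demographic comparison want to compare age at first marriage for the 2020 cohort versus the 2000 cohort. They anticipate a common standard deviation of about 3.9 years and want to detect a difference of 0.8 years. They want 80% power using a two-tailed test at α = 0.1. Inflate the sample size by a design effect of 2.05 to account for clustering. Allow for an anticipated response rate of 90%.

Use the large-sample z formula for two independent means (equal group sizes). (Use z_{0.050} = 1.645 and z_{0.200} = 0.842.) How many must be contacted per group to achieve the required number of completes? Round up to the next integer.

n = (z_{α/2} + z_β)² · (σ₁² + σ₂²) / δ²
  = (1.645 + 0.842)² · (2·3.9² = 30.42) / 0.8²
  = 6.1852 · 30.42 / 0.64
  = 293.99
Design effect: 2.05 × 293.99 = 602.68.
Adjust for 90% response: 602.68 / 0.90 = 669.64.
Round up → n = 670 per group.

n = 670 per group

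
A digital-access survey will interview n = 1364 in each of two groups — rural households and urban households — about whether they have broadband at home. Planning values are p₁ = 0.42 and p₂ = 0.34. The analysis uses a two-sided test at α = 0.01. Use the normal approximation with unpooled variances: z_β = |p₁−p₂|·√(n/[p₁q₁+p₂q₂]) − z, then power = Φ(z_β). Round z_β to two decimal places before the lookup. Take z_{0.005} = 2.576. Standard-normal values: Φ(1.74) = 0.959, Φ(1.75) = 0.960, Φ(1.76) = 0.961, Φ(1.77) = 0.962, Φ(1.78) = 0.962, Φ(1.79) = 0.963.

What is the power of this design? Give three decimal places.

Power ≈ 0.959

z_β = |p₁−p₂|·√(n/[p₁q₁+p₂q₂]) − z_{α/2}
    = 0.08 · √(1364/0.4680) − 2.576
    = 0.08 · 53.9864 − 2.576
    = 4.3189 − 2.576 = 1.7429 → 1.74
Power = Φ(1.74) = 0.959.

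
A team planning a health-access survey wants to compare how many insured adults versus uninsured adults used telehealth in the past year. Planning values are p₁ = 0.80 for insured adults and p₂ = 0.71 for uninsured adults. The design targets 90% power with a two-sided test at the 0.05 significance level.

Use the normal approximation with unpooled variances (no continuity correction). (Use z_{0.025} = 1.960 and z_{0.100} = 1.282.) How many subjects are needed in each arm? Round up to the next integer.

n = 475 per group

n = (z_{α/2} + z_β)² · [p₁(1−p₁) + p₂(1−p₂)] / (p₁ − p₂)²
  = (1.960 + 1.282)² · (0.80·0.20 + 0.71·0.29) / (0.09)²
  = (3.242)² · (0.1600 + 0.2059) / 0.0081
  = 10.5106 · 0.3659 / 0.0081
  = 474.79
Round up → n = 475 per group.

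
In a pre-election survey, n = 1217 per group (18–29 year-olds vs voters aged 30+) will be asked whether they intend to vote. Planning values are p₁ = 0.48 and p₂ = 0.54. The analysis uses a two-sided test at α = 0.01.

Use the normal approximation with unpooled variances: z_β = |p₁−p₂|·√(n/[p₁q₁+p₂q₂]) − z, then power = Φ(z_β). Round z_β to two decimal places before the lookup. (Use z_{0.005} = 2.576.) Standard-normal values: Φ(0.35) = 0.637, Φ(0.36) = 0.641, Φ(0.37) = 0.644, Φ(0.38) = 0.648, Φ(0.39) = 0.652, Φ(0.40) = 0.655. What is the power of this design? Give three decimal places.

z_β = |p₁−p₂|·√(n/[p₁q₁+p₂q₂]) − z_{α/2}
    = 0.06 · √(1217/0.4980) − 2.576
    = 0.06 · 49.4346 − 2.576
    = 2.9661 − 2.576 = 0.3901 → 0.39
Power = Φ(0.39) = 0.652.

Power ≈ 0.652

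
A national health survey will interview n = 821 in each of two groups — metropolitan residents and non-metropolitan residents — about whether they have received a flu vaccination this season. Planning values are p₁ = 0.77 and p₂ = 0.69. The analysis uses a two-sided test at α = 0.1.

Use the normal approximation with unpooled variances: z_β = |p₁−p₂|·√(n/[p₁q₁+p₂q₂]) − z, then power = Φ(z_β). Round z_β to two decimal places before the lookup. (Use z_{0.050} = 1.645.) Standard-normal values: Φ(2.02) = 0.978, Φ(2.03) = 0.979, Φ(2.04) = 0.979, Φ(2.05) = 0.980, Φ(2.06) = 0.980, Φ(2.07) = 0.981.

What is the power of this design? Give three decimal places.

z_β = |p₁−p₂|·√(n/[p₁q₁+p₂q₂]) − z_{α/2}
    = 0.08 · √(821/0.3910) − 1.645
    = 0.08 · 45.8230 − 1.645
    = 3.6658 − 1.645 = 2.0208 → 2.02
Power = Φ(2.02) = 0.978.

Power ≈ 0.978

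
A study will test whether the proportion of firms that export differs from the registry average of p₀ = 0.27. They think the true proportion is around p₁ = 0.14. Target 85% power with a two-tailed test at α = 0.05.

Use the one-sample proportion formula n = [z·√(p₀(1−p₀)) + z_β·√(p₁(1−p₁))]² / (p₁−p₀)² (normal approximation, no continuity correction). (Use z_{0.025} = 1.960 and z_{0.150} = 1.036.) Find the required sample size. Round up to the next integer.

n = [z_{α/2}·√(p₀q₀) + z_β·√(p₁q₁)]² / (p₁ − p₀)²
  = [1.960·√(0.27·0.73) + 1.036·√(0.14·0.86)]² / (-0.13)²
  = [1.960·0.4440 + 1.036·0.3470]² / 0.0169
  = [1.2296]² / 0.0169
  = 89.47
Round up → n = 90.

n = 90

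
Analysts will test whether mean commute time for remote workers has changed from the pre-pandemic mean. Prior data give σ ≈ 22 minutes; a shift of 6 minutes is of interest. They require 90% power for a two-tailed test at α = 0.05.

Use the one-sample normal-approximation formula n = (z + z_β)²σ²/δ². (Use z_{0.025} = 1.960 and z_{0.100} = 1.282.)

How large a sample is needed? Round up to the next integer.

n = 142

n = (z_{α/2} + z_β)² · σ² / δ²
  = (1.960 + 1.282)² · 22² / 6²
  = 10.5106 · 484 / 36
  = 141.31
Round up → n = 142.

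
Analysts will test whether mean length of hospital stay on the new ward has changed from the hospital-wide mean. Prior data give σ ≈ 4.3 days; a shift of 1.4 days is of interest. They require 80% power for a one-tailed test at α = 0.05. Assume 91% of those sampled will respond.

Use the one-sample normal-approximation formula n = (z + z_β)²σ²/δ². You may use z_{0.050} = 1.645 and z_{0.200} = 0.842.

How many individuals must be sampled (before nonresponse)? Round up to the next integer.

n = 65

n = (z_α + z_β)² · σ² / δ²
  = (1.645 + 0.842)² · 4.3² / 1.4²
  = 6.1852 · 18.49 / 1.96
  = 58.35
Adjust for 91% response: 58.35 / 0.91 = 64.12.
Round up → n = 65.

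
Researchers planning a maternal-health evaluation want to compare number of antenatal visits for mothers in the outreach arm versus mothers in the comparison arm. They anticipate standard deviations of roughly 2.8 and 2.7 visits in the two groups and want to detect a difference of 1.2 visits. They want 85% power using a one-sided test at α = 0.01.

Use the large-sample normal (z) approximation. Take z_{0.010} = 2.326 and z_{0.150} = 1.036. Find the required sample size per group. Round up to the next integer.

n = 119 per group

n = (z_α + z_β)² · (σ₁² + σ₂²) / δ²
  = (2.326 + 1.036)² · (2.8² + 2.7² = 15.13) / 1.2²
  = 11.3030 · 15.13 / 1.44
  = 118.76
Round up → n = 119 per group.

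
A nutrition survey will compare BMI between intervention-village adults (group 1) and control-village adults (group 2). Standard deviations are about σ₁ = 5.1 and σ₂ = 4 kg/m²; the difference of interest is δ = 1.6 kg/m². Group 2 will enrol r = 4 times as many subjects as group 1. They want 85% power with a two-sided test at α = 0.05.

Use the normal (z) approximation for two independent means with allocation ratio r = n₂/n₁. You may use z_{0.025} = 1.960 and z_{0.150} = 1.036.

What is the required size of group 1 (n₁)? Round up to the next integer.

n₁ = 106

n₁ = (z_{α/2} + z_β)² · (σ₁² + σ₂²/r) / δ²
   = (1.960 + 1.036)² · (5.1² + 4²/4) / 1.6²
   = 8.9760 · (26.01 + 4) / 2.56
   = 8.9760 · 30.01 / 2.56
   = 105.22
Round up → n₁ = 106; n₂ = r·n₁ = 4 × 106 = 424.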